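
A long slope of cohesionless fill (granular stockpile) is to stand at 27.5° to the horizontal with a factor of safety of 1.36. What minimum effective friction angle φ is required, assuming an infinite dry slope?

FS = tanφ/tanβ ⇒ tanφ = FS · tanβ = 1.36 · tan27.5° = 0.7080
φ = arctan(0.7080) = 35.30°

φ = 35.3°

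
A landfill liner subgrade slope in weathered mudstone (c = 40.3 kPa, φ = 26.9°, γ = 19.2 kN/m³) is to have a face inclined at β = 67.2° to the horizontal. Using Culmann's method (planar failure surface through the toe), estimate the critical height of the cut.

Culmann's analysis gives the critical failure plane at α_cr = (β + φ)/2 = (67.2 + 26.9)/2 = 47.0°, and the critical height
H_c = (4c/γ) · sinβ cosφ / [1 − cos(β − φ)]
    = (4·40.3/19.2) · sin67.2°·cos26.9° / [1 − cos(40.3°)]
    = 8.396 · 0.9219·0.8918 / [1 − 0.7627]
    = 8.396 · 0.8221 / 0.2373
    = 29.08 m

H_c = 29.08 m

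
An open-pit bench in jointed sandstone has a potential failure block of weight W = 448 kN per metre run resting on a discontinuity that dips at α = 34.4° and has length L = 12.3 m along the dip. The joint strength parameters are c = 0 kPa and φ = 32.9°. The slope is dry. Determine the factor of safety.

Resolving the block weight along and normal to the plane and applying the Mohr–Coulomb strength on the joint:
N' = W cosα = 448·cos34.4° = 369.7 kN/m
Driving force T = W sinα = 448·sin34.4° = 253.1 kN/m
Resisting force R = c·L + N'·tanφ = 0·12.3 + 369.7·tan32.9° = 0.0 + 239.1 = 239.1 kN/m
FS = R / T = 239.1 / 253.1 = 0.945

FS = 0.94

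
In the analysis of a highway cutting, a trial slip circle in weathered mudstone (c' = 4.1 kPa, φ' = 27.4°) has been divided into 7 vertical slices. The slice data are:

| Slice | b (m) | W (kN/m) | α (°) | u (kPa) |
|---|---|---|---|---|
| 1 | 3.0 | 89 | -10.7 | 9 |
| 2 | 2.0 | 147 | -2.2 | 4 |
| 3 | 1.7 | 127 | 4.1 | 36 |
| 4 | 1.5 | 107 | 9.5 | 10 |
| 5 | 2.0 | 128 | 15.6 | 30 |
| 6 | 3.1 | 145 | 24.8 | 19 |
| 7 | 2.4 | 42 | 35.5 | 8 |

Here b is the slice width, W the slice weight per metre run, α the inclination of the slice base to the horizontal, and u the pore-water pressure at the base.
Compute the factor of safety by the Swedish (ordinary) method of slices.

FS = 2.61

Ordinary method of slices: FS = Σ[c'·Δl_i + (W_i cosα_i − u_i·Δl_i)·tanφ'] / Σ W_i sinα_i, with Δl_i = b_i / cosα_i.
Slice 1: Δl = 3.0/cos(-10.7°) = 3.053 m; N'_1 = 89·cos(-10.7°) − 9·3.053 = 60.0; c'Δl = 12.52; W sinα = -16.5
Slice 2: Δl = 2.0/cos(-2.2°) = 2.001 m; N'_2 = 147·cos(-2.2°) − 4·2.001 = 138.9; c'Δl = 8.21; W sinα = -5.6
Slice 3: Δl = 1.7/cos4.1° = 1.704 m; N'_3 = 127·cos4.1° − 36·1.704 = 65.3; c'Δl = 6.99; W sinα = 9.1
Slice 4: Δl = 1.5/cos9.5° = 1.521 m; N'_4 = 107·cos9.5° − 10·1.521 = 90.3; c'Δl = 6.24; W sinα = 17.7
Slice 5: Δl = 2.0/cos15.6° = 2.076 m; N'_5 = 128·cos15.6° − 30·2.076 = 61.0; c'Δl = 8.51; W sinα = 34.4
Slice 6: Δl = 3.1/cos24.8° = 3.415 m; N'_6 = 145·cos24.8° − 19·3.415 = 66.7; c'Δl = 14.00; W sinα = 60.8
Slice 7: Δl = 2.4/cos35.5° = 2.948 m; N'_7 = 42·cos35.5° − 8·2.948 = 10.6; c'Δl = 12.09; W sinα = 24.4
Σc'Δl = 68.5 kN/m; ΣN' = 492.8 kN/m; ΣW sinα = 124.2 kN/m
Resisting = 68.5 + 492.8·tan27.4° = 68.5 + 255.5 = 324.0 kN/m
FS = 324.0 / 124.2 = 2.609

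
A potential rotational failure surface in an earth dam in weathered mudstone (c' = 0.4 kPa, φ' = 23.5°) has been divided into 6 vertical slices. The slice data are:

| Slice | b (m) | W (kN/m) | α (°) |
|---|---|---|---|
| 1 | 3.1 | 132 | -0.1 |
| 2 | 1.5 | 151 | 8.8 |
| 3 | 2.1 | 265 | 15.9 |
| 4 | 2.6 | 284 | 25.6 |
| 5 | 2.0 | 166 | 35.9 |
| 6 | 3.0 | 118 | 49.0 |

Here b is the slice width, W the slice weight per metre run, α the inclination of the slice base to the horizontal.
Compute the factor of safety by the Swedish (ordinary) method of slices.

Ordinary method of slices: FS = Σ[c'·Δl_i + (W_i cosα_i)·tanφ'] / Σ W_i sinα_i, with Δl_i = b_i / cosα_i.
Slice 1: Δl = 3.1/cos(-0.1°) = 3.100 m; N'_1 = 132·cos(-0.1°) = 132.0; c'Δl = 1.24; W sinα = -0.2
Slice 2: Δl = 1.5/cos8.8° = 1.518 m; N'_2 = 151·cos8.8° = 149.2; c'Δl = 0.61; W sinα = 23.1
Slice 3: Δl = 2.1/cos15.9° = 2.184 m; N'_3 = 265·cos15.9° = 254.9; c'Δl = 0.87; W sinα = 72.6
Slice 4: Δl = 2.6/cos25.6° = 2.883 m; N'_4 = 284·cos25.6° = 256.1; c'Δl = 1.15; W sinα = 122.7
Slice 5: Δl = 2.0/cos35.9° = 2.469 m; N'_5 = 166·cos35.9° = 134.5; c'Δl = 0.99; W sinα = 97.3
Slice 6: Δl = 3.0/cos49.0° = 4.573 m; N'_6 = 118·cos49.0° = 77.4; c'Δl = 1.83; W sinα = 89.1
Σc'Δl = 6.7 kN/m; ΣN' = 1004.1 kN/m; ΣW sinα = 404.6 kN/m
Resisting = 6.7 + 1004.1·tan23.5° = 6.7 + 436.6 = 443.3 kN/m
FS = 443.3 / 404.6 = 1.096

FS = 1.10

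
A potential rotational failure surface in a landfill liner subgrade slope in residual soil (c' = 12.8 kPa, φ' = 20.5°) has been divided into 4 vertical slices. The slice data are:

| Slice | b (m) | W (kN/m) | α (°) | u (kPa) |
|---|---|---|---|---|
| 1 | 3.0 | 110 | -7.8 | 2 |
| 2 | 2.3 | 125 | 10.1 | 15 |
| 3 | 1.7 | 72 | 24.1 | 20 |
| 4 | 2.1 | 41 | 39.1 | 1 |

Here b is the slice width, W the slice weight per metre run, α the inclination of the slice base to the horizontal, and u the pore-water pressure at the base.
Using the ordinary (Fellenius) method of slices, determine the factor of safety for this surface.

FS = 3.54

Ordinary method of slices: FS = Σ[c'·Δl_i + (W_i cosα_i − u_i·Δl_i)·tanφ'] / Σ W_i sinα_i, with Δl_i = b_i / cosα_i.
Slice 1: Δl = 3.0/cos(-7.8°) = 3.028 m; N'_1 = 110·cos(-7.8°) − 2·3.028 = 102.9; c'Δl = 38.76; W sinα = -14.9
Slice 2: Δl = 2.3/cos10.1° = 2.336 m; N'_2 = 125·cos10.1° − 15·2.336 = 88.0; c'Δl = 29.90; W sinα = 21.9
Slice 3: Δl = 1.7/cos24.1° = 1.862 m; N'_3 = 72·cos24.1° − 20·1.862 = 28.5; c'Δl = 23.84; W sinα = 29.4
Slice 4: Δl = 2.1/cos39.1° = 2.706 m; N'_4 = 41·cos39.1° − 1·2.706 = 29.1; c'Δl = 34.64; W sinα = 25.9
Σc'Δl = 127.1 kN/m; ΣN' = 248.5 kN/m; ΣW sinα = 62.2 kN/m
Resisting = 127.1 + 248.5·tan20.5° = 127.1 + 92.9 = 220.1 kN/m
FS = 220.1 / 62.2 = 3.535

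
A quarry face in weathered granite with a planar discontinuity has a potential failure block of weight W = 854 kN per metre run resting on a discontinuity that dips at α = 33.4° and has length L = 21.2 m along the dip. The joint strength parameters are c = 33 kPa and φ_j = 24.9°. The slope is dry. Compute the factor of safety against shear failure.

FS = 2.19

Resolving the block weight along and normal to the plane and applying the Mohr–Coulomb strength on the joint:
N' = W cosα = 854·cos33.4° = 713.0 kN/m
Driving force T = W sinα = 854·sin33.4° = 470.1 kN/m
Resisting force R = c·L + N'·tanφ_j = 33·21.2 + 713.0·tan24.9° = 699.6 + 330.9 = 1030.5 kN/m
FS = R / T = 1030.5 / 470.1 = 2.192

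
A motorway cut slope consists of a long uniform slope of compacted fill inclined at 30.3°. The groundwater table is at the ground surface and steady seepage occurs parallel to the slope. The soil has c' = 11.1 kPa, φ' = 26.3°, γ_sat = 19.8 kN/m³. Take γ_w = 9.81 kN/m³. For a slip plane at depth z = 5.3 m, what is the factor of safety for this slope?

With seepage parallel to the slope and the water table at the surface, the effective normal stress on the slip plane uses the buoyant unit weight γ' = γ_sat − γ_w while the driving shear stress uses γ_sat:
FS = [c' + γ' z cos²β tanφ'] / [γ_sat z sinβ cosβ]
γ' = 19.8 − 9.81 = 9.99 kN/m³
Numerator = 11.1 + 9.99·5.3·cos²30.3°·tan26.3° = 11.1 + 9.99·5.3·0.7455·0.4942 = 30.607 kPa
Denominator = 19.8·5.3·sin30.3°·cos30.3° = 19.8·5.3·0.5045·0.8634 = 45.713 kPa
FS = 30.607 / 45.713 = 0.670

FS = 0.67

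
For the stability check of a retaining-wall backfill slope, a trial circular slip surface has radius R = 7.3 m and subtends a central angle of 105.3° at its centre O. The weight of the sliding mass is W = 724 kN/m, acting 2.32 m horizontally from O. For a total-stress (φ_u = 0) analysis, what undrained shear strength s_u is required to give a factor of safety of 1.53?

FS = s_u·L_a·R / (W·d), so s_u = FS·W·d / (L_a·R).
Arc length L_a = R·θ = 7.3·(105.3°·π/180) = 7.3·1.8378 = 13.42 m
s_u = 1.53·724·2.32 / (13.42·7.3) = 2569.9 / 97.94 = 26.24 kPa

s_u = 26.2 kPa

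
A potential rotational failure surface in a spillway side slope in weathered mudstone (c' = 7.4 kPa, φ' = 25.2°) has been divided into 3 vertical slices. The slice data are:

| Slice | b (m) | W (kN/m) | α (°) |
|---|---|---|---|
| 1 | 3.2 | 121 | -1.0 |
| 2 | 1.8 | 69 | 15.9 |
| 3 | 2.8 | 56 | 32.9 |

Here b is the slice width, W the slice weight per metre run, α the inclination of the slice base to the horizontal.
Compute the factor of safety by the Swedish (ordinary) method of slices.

FS = 3.65

Ordinary method of slices: FS = Σ[c'·Δl_i + (W_i cosα_i)·tanφ'] / Σ W_i sinα_i, with Δl_i = b_i / cosα_i.
Slice 1: Δl = 3.2/cos(-1.0°) = 3.200 m; N'_1 = 121·cos(-1.0°) = 121.0; c'Δl = 23.68; W sinα = -2.1
Slice 2: Δl = 1.8/cos15.9° = 1.872 m; N'_2 = 69·cos15.9° = 66.4; c'Δl = 13.85; W sinα = 18.9
Slice 3: Δl = 2.8/cos32.9° = 3.335 m; N'_3 = 56·cos32.9° = 47.0; c'Δl = 24.68; W sinα = 30.4
Σc'Δl = 62.2 kN/m; ΣN' = 234.4 kN/m; ΣW sinα = 47.2 kN/m
Resisting = 62.2 + 234.4·tan25.2° = 62.2 + 110.3 = 172.5 kN/m
FS = 172.5 / 47.2 = 3.654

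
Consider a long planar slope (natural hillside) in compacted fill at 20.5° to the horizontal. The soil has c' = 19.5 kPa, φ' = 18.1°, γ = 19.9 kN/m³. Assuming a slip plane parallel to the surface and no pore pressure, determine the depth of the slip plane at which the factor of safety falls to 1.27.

z = 7.55 m

Setting FS = 1.27 in FS = [c' + γz cos²β tanφ'] / [γz sinβ cosβ] and solving for z:
z = c' / [γ cosβ (FS·sinβ − cosβ·tanφ')]
  = 19.5 / [19.9·cos20.5°·(1.27·sin20.5° − cos20.5°·tan18.1°)]
  = 19.5 / [19.9·0.9367·(1.27·0.3502 − 0.9367·0.3269)]
  = 19.5 / 2.5837 = 7.547 m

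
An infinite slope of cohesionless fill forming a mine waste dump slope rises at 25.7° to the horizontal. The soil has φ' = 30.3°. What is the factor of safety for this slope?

FS = 1.21

For a dry cohesionless infinite slope the factor of safety is FS = tanφ' / tanβ.
FS = tan30.3° / tan25.7° = 0.5844 / 0.4813 = 1.214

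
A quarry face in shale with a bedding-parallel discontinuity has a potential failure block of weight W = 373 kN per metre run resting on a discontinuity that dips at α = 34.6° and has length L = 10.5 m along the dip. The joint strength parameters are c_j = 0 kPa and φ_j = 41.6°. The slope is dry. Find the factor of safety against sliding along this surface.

FS = 1.29

Resolving the block weight along and normal to the plane and applying the Mohr–Coulomb strength on the joint:
N' = W cosα = 373·cos34.6° = 307.0 kN/m
Driving force T = W sinα = 373·sin34.6° = 211.8 kN/m
Resisting force R = c_j·L + N'·tanφ_j = 0·10.5 + 307.0·tan41.6° = 0.0 + 272.6 = 272.6 kN/m
FS = R / T = 272.6 / 211.8 = 1.287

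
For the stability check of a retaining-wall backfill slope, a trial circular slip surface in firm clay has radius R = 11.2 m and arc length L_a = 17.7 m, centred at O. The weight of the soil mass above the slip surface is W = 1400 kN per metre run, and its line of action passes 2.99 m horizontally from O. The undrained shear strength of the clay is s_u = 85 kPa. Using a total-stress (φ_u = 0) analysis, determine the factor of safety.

Taking moments about the centre O, the resisting moment is provided by the undrained shear strength acting along the arc:
M_R = s_u·L_a·R = 85·17.70·11.2 = 16850.4 kN·m/m
M_D = W·d = 1400·2.99 = 4186.0 kN·m/m
FS = M_R / M_D = 16850.4 / 4186.0 = 4.025

FS = 4.03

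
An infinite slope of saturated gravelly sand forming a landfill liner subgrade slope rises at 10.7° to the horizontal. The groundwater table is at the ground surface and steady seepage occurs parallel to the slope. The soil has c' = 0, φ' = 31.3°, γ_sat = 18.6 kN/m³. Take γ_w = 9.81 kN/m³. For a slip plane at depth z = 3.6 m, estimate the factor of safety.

FS = 1.52

With seepage parallel to the slope and the water table at the surface, the effective normal stress on the slip plane uses the buoyant unit weight γ' = γ_sat − γ_w while the driving shear stress uses γ_sat:
FS = [c' + γ' z cos²β tanφ'] / [γ_sat z sinβ cosβ]
(For c' = 0 this reduces to FS = (γ'/γ_sat)·tanφ'/tanβ.)
γ' = 18.6 − 9.81 = 8.79 kN/m³
Numerator = 0.0 + 8.79·3.6·cos²10.7°·tan31.3° = 0.0 + 8.79·3.6·0.9655·0.6080 = 18.577 kPa
Denominator = 18.6·3.6·sin10.7°·cos10.7° = 18.6·3.6·0.1857·0.9826 = 12.216 kPa
FS = 18.577 / 12.216 = 1.521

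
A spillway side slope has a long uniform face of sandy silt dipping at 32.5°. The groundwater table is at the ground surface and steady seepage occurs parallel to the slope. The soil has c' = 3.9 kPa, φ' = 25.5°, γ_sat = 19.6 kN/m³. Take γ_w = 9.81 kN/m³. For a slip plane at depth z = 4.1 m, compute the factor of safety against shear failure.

With seepage parallel to the slope and the water table at the surface, the effective normal stress on the slip plane uses the buoyant unit weight γ' = γ_sat − γ_w while the driving shear stress uses γ_sat:
FS = [c' + γ' z cos²β tanφ'] / [γ_sat z sinβ cosβ]
γ' = 19.6 − 9.81 = 9.79 kN/m³
Numerator = 3.9 + 9.79·4.1·cos²32.5°·tan25.5° = 3.9 + 9.79·4.1·0.7113·0.4770 = 17.518 kPa
Denominator = 19.6·4.1·sin32.5°·cos32.5° = 19.6·4.1·0.5373·0.8434 = 36.415 kPa
FS = 17.518 / 36.415 = 0.481

FS = 0.48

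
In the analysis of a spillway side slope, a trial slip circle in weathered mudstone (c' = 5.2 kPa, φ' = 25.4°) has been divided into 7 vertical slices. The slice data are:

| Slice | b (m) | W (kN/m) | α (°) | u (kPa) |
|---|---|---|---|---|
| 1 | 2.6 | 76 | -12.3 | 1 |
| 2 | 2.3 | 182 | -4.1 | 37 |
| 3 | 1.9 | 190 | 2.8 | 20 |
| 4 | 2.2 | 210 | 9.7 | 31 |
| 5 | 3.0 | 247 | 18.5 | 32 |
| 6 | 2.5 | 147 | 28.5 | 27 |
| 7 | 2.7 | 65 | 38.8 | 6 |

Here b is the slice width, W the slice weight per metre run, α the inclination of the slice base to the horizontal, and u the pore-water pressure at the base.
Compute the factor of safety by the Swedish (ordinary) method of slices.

Ordinary method of slices: FS = Σ[c'·Δl_i + (W_i cosα_i − u_i·Δl_i)·tanφ'] / Σ W_i sinα_i, with Δl_i = b_i / cosα_i.
Slice 1: Δl = 2.6/cos(-12.3°) = 2.661 m; N'_1 = 76·cos(-12.3°) − 1·2.661 = 71.6; c'Δl = 13.84; W sinα = -16.2
Slice 2: Δl = 2.3/cos(-4.1°) = 2.306 m; N'_2 = 182·cos(-4.1°) − 37·2.306 = 96.2; c'Δl = 11.99; W sinα = -13.0
Slice 3: Δl = 1.9/cos2.8° = 1.902 m; N'_3 = 190·cos2.8° − 20·1.902 = 151.7; c'Δl = 9.89; W sinα = 9.3
Slice 4: Δl = 2.2/cos9.7° = 2.232 m; N'_4 = 210·cos9.7° − 31·2.232 = 137.8; c'Δl = 11.61; W sinα = 35.4
Slice 5: Δl = 3.0/cos18.5° = 3.163 m; N'_5 = 247·cos18.5° − 32·3.163 = 133.0; c'Δl = 16.45; W sinα = 78.4
Slice 6: Δl = 2.5/cos28.5° = 2.845 m; N'_6 = 147·cos28.5° − 27·2.845 = 52.4; c'Δl = 14.79; W sinα = 70.1
Slice 7: Δl = 2.7/cos38.8° = 3.464 m; N'_7 = 65·cos38.8° − 6·3.464 = 29.9; c'Δl = 18.02; W sinα = 40.7
Σc'Δl = 96.6 kN/m; ΣN' = 672.6 kN/m; ΣW sinα = 204.7 kN/m
Resisting = 96.6 + 672.6·tan25.4° = 96.6 + 319.4 = 416.0 kN/m
FS = 416.0 / 204.7 = 2.032

FS = 2.03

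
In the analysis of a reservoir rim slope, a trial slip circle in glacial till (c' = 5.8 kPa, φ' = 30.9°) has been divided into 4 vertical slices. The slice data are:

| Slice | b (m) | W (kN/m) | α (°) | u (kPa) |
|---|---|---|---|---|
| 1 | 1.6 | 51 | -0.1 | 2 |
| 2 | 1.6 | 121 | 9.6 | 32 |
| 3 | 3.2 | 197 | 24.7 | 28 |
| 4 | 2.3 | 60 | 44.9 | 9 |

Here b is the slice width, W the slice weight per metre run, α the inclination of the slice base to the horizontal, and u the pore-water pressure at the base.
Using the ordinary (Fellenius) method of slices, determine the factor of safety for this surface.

Ordinary method of slices: FS = Σ[c'·Δl_i + (W_i cosα_i − u_i·Δl_i)·tanφ'] / Σ W_i sinα_i, with Δl_i = b_i / cosα_i.
Slice 1: Δl = 1.6/cos(-0.1°) = 1.600 m; N'_1 = 51·cos(-0.1°) − 2·1.600 = 47.8; c'Δl = 9.28; W sinα = -0.1
Slice 2: Δl = 1.6/cos9.6° = 1.623 m; N'_2 = 121·cos9.6° − 32·1.623 = 67.4; c'Δl = 9.41; W sinα = 20.2
Slice 3: Δl = 3.2/cos24.7° = 3.522 m; N'_3 = 197·cos24.7° − 28·3.522 = 80.4; c'Δl = 20.43; W sinα = 82.3
Slice 4: Δl = 2.3/cos44.9° = 3.247 m; N'_4 = 60·cos44.9° − 9·3.247 = 13.3; c'Δl = 18.83; W sinα = 42.4
Σc'Δl = 58.0 kN/m; ΣN' = 208.8 kN/m; ΣW sinα = 144.8 kN/m
Resisting = 58.0 + 208.8·tan30.9° = 58.0 + 125.0 = 182.9 kN/m
FS = 182.9 / 144.8 = 1.264

FS = 1.26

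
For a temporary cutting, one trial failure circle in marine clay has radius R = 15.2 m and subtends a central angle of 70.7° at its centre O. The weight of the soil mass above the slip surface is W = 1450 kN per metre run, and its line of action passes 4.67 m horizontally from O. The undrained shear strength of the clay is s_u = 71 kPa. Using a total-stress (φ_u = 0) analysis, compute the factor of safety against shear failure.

Taking moments about the centre O, the resisting moment is provided by the undrained shear strength acting along the arc:
Arc length L_a = R·θ = 15.2·(70.7°·π/180) = 15.2·1.2339 = 18.76 m
M_R = s_u·L_a·R = 71·18.76·15.2 = 20241.5 kN·m/m
M_D = W·d = 1450·4.67 = 6771.5 kN·m/m
FS = M_R / M_D = 20241.5 / 6771.5 = 2.989

FS = 2.99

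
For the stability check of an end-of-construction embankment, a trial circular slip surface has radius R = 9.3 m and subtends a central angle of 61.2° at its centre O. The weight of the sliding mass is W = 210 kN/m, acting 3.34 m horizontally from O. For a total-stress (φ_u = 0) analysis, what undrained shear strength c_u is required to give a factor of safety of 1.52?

FS = c_u·L_a·R / (W·d), so c_u = FS·W·d / (L_a·R).
Arc length L_a = R·θ = 9.3·(61.2°·π/180) = 9.3·1.0681 = 9.93 m
c_u = 1.52·210·3.34 / (9.93·9.3) = 1066.1 / 92.38 = 11.54 kPa

c_u = 11.5 kPa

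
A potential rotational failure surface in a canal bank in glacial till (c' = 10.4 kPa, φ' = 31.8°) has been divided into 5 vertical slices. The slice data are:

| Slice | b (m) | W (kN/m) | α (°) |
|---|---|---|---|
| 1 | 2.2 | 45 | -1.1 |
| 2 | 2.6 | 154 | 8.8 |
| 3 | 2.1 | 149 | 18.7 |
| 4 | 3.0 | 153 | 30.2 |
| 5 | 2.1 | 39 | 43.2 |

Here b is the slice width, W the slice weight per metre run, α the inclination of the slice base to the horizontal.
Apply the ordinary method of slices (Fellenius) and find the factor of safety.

Ordinary method of slices: FS = Σ[c'·Δl_i + (W_i cosα_i)·tanφ'] / Σ W_i sinα_i, with Δl_i = b_i / cosα_i.
Slice 1: Δl = 2.2/cos(-1.1°) = 2.200 m; N'_1 = 45·cos(-1.1°) = 45.0; c'Δl = 22.88; W sinα = -0.9
Slice 2: Δl = 2.6/cos8.8° = 2.631 m; N'_2 = 154·cos8.8° = 152.2; c'Δl = 27.36; W sinα = 23.6
Slice 3: Δl = 2.1/cos18.7° = 2.217 m; N'_3 = 149·cos18.7° = 141.1; c'Δl = 23.06; W sinα = 47.8
Slice 4: Δl = 3.0/cos30.2° = 3.471 m; N'_4 = 153·cos30.2° = 132.2; c'Δl = 36.10; W sinα = 77.0
Slice 5: Δl = 2.1/cos43.2° = 2.881 m; N'_5 = 39·cos43.2° = 28.4; c'Δl = 29.96; W sinα = 26.7
Σc'Δl = 139.4 kN/m; ΣN' = 499.0 kN/m; ΣW sinα = 174.1 kN/m
Resisting = 139.4 + 499.0·tan31.8° = 139.4 + 309.4 = 448.7 kN/m
FS = 448.7 / 174.1 = 2.577

FS = 2.58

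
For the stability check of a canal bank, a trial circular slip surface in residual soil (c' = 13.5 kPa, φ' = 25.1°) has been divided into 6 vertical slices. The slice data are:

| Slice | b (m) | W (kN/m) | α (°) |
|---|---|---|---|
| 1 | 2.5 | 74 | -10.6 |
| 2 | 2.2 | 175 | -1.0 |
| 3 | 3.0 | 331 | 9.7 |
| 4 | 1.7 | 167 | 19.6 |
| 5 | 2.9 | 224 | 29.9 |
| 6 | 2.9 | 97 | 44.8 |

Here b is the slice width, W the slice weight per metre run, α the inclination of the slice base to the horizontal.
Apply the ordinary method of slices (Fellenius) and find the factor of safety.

FS = 2.53

Ordinary method of slices: FS = Σ[c'·Δl_i + (W_i cosα_i)·tanφ'] / Σ W_i sinα_i, with Δl_i = b_i / cosα_i.
Slice 1: Δl = 2.5/cos(-10.6°) = 2.543 m; N'_1 = 74·cos(-10.6°) = 72.7; c'Δl = 34.34; W sinα = -13.6
Slice 2: Δl = 2.2/cos(-1.0°) = 2.200 m; N'_2 = 175·cos(-1.0°) = 175.0; c'Δl = 29.70; W sinα = -3.1
Slice 3: Δl = 3.0/cos9.7° = 3.044 m; N'_3 = 331·cos9.7° = 326.3; c'Δl = 41.09; W sinα = 55.8
Slice 4: Δl = 1.7/cos19.6° = 1.805 m; N'_4 = 167·cos19.6° = 157.3; c'Δl = 24.36; W sinα = 56.0
Slice 5: Δl = 2.9/cos29.9° = 3.345 m; N'_5 = 224·cos29.9° = 194.2; c'Δl = 45.16; W sinα = 111.7
Slice 6: Δl = 2.9/cos44.8° = 4.087 m; N'_6 = 97·cos44.8° = 68.8; c'Δl = 55.17; W sinα = 68.3
Σc'Δl = 229.8 kN/m; ΣN' = 994.3 kN/m; ΣW sinα = 275.1 kN/m
Resisting = 229.8 + 994.3·tan25.1° = 229.8 + 465.8 = 695.6 kN/m
FS = 695.6 / 275.1 = 2.528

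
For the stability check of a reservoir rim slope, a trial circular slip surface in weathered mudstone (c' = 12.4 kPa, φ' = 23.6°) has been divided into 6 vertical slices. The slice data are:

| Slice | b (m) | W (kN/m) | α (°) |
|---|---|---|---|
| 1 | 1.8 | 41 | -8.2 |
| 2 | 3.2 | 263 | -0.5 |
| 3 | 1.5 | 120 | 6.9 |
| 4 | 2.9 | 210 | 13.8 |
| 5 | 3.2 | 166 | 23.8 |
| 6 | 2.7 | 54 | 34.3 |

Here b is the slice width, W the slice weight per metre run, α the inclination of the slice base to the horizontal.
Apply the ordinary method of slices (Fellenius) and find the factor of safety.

FS = 3.65

Ordinary method of slices: FS = Σ[c'·Δl_i + (W_i cosα_i)·tanφ'] / Σ W_i sinα_i, with Δl_i = b_i / cosα_i.
Slice 1: Δl = 1.8/cos(-8.2°) = 1.819 m; N'_1 = 41·cos(-8.2°) = 40.6; c'Δl = 22.55; W sinα = -5.8
Slice 2: Δl = 3.2/cos(-0.5°) = 3.200 m; N'_2 = 263·cos(-0.5°) = 263.0; c'Δl = 39.68; W sinα = -2.3
Slice 3: Δl = 1.5/cos6.9° = 1.511 m; N'_3 = 120·cos6.9° = 119.1; c'Δl = 18.74; W sinα = 14.4
Slice 4: Δl = 2.9/cos13.8° = 2.986 m; N'_4 = 210·cos13.8° = 203.9; c'Δl = 37.03; W sinα = 50.1
Slice 5: Δl = 3.2/cos23.8° = 3.497 m; N'_5 = 166·cos23.8° = 151.9; c'Δl = 43.37; W sinα = 67.0
Slice 6: Δl = 2.7/cos34.3° = 3.268 m; N'_6 = 54·cos34.3° = 44.6; c'Δl = 40.53; W sinα = 30.4
Σc'Δl = 201.9 kN/m; ΣN' = 823.1 kN/m; ΣW sinα = 153.8 kN/m
Resisting = 201.9 + 823.1·tan23.6° = 201.9 + 359.6 = 561.5 kN/m
FS = 561.5 / 153.8 = 3.651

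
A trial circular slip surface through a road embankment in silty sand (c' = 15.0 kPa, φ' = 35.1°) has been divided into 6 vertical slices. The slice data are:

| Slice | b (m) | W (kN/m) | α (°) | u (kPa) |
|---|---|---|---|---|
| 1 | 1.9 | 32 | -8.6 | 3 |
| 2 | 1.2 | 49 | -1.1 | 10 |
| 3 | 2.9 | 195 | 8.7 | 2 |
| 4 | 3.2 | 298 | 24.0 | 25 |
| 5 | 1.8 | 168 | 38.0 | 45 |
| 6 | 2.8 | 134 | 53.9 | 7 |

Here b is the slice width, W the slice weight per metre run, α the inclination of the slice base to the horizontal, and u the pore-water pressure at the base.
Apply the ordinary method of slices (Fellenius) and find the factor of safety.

FS = 1.70

Ordinary method of slices: FS = Σ[c'·Δl_i + (W_i cosα_i − u_i·Δl_i)·tanφ'] / Σ W_i sinα_i, with Δl_i = b_i / cosα_i.
Slice 1: Δl = 1.9/cos(-8.6°) = 1.922 m; N'_1 = 32·cos(-8.6°) − 3·1.922 = 25.9; c'Δl = 28.82; W sinα = -4.8
Slice 2: Δl = 1.2/cos(-1.1°) = 1.200 m; N'_2 = 49·cos(-1.1°) − 10·1.200 = 37.0; c'Δl = 18.00; W sinα = -0.9
Slice 3: Δl = 2.9/cos8.7° = 2.934 m; N'_3 = 195·cos8.7° − 2·2.934 = 186.9; c'Δl = 44.01; W sinα = 29.5
Slice 4: Δl = 3.2/cos24.0° = 3.503 m; N'_4 = 298·cos24.0° − 25·3.503 = 184.7; c'Δl = 52.54; W sinα = 121.2
Slice 5: Δl = 1.8/cos38.0° = 2.284 m; N'_5 = 168·cos38.0° − 45·2.284 = 29.6; c'Δl = 34.26; W sinα = 103.4
Slice 6: Δl = 2.8/cos53.9° = 4.752 m; N'_6 = 134·cos53.9° − 7·4.752 = 45.7; c'Δl = 71.28; W sinα = 108.3
Σc'Δl = 248.9 kN/m; ΣN' = 509.7 kN/m; ΣW sinα = 356.7 kN/m
Resisting = 248.9 + 509.7·tan35.1° = 248.9 + 358.2 = 607.1 kN/m
FS = 607.1 / 356.7 = 1.702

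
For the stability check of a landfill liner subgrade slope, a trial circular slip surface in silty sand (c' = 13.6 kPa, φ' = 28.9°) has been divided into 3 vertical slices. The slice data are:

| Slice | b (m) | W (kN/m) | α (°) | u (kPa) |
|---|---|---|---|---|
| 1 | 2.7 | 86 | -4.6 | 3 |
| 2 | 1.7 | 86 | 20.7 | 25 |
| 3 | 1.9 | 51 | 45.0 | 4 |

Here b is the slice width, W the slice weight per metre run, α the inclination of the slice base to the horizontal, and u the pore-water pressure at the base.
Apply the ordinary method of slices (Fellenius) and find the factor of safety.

Ordinary method of slices: FS = Σ[c'·Δl_i + (W_i cosα_i − u_i·Δl_i)·tanφ'] / Σ W_i sinα_i, with Δl_i = b_i / cosα_i.
Slice 1: Δl = 2.7/cos(-4.6°) = 2.709 m; N'_1 = 86·cos(-4.6°) − 3·2.709 = 77.6; c'Δl = 36.84; W sinα = -6.9
Slice 2: Δl = 1.7/cos20.7° = 1.817 m; N'_2 = 86·cos20.7° − 25·1.817 = 35.0; c'Δl = 24.72; W sinα = 30.4
Slice 3: Δl = 1.9/cos45.0° = 2.687 m; N'_3 = 51·cos45.0° − 4·2.687 = 25.3; c'Δl = 36.54; W sinα = 36.1
Σc'Δl = 98.1 kN/m; ΣN' = 137.9 kN/m; ΣW sinα = 59.6 kN/m
Resisting = 98.1 + 137.9·tan28.9° = 98.1 + 76.1 = 174.2 kN/m
FS = 174.2 / 59.6 = 2.925

FS = 2.93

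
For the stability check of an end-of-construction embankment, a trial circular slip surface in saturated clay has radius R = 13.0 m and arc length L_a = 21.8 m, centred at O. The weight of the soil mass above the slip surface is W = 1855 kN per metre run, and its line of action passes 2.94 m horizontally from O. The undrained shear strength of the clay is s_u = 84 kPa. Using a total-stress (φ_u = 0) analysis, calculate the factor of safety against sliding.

FS = 4.37

Taking moments about the centre O, the resisting moment is provided by the undrained shear strength acting along the arc:
M_R = s_u·L_a·R = 84·21.80·13.0 = 23805.6 kN·m/m
M_D = W·d = 1855·2.94 = 5453.7 kN·m/m
FS = M_R / M_D = 23805.6 / 5453.7 = 4.365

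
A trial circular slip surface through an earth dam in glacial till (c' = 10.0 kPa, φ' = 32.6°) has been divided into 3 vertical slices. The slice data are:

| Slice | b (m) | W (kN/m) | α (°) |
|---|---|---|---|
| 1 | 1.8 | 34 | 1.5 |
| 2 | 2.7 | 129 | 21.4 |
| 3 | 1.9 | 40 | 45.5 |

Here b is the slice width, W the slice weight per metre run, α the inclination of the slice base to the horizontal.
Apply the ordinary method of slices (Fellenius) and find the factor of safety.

FS = 2.49

Ordinary method of slices: FS = Σ[c'·Δl_i + (W_i cosα_i)·tanφ'] / Σ W_i sinα_i, with Δl_i = b_i / cosα_i.
Slice 1: Δl = 1.8/cos1.5° = 1.801 m; N'_1 = 34·cos1.5° = 34.0; c'Δl = 18.01; W sinα = 0.9
Slice 2: Δl = 2.7/cos21.4° = 2.900 m; N'_2 = 129·cos21.4° = 120.1; c'Δl = 29.00; W sinα = 47.1
Slice 3: Δl = 1.9/cos45.5° = 2.711 m; N'_3 = 40·cos45.5° = 28.0; c'Δl = 27.11; W sinα = 28.5
Σc'Δl = 74.1 kN/m; ΣN' = 182.1 kN/m; ΣW sinα = 76.5 kN/m
Resisting = 74.1 + 182.1·tan32.6° = 74.1 + 116.5 = 190.6 kN/m
FS = 190.6 / 76.5 = 2.492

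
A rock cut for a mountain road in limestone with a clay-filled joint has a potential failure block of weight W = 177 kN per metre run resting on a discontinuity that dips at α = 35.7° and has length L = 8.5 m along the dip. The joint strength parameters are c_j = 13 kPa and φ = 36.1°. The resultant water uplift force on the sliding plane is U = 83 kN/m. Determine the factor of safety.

FS = 1.50

Resolving the block weight along and normal to the plane and applying the Mohr–Coulomb strength on the joint:
N' = W cosα − U = 177·cos35.7° − 83 = 60.7 kN/m
Driving force T = W sinα = 177·sin35.7° = 103.3 kN/m
Resisting force R = c_j·L + N'·tanφ = 13·8.5 + 60.7·tan36.1° = 110.5 + 44.3 = 154.8 kN/m
FS = R / T = 154.8 / 103.3 = 1.499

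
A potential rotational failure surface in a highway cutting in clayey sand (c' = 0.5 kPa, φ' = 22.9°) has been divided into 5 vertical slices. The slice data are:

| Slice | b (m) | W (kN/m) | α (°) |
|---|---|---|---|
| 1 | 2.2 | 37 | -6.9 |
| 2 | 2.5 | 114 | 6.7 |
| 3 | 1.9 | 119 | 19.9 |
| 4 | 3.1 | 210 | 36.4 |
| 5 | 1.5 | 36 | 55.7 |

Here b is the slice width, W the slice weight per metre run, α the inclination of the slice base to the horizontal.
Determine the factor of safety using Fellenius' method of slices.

FS = 0.97

Ordinary method of slices: FS = Σ[c'·Δl_i + (W_i cosα_i)·tanφ'] / Σ W_i sinα_i, with Δl_i = b_i / cosα_i.
Slice 1: Δl = 2.2/cos(-6.9°) = 2.216 m; N'_1 = 37·cos(-6.9°) = 36.7; c'Δl = 1.11; W sinα = -4.4
Slice 2: Δl = 2.5/cos6.7° = 2.517 m; N'_2 = 114·cos6.7° = 113.2; c'Δl = 1.26; W sinα = 13.3
Slice 3: Δl = 1.9/cos19.9° = 2.021 m; N'_3 = 119·cos19.9° = 111.9; c'Δl = 1.01; W sinα = 40.5
Slice 4: Δl = 3.1/cos36.4° = 3.851 m; N'_4 = 210·cos36.4° = 169.0; c'Δl = 1.93; W sinα = 124.6
Slice 5: Δl = 1.5/cos55.7° = 2.662 m; N'_5 = 36·cos55.7° = 20.3; c'Δl = 1.33; W sinα = 29.7
Σc'Δl = 6.6 kN/m; ΣN' = 451.2 kN/m; ΣW sinα = 203.7 kN/m
Resisting = 6.6 + 451.2·tan22.9° = 6.6 + 190.6 = 197.2 kN/m
FS = 197.2 / 203.7 = 0.968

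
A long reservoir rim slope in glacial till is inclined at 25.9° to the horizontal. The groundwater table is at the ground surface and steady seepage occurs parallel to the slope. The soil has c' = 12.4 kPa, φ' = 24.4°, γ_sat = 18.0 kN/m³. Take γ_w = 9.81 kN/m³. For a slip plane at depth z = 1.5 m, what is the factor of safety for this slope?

With seepage parallel to the slope and the water table at the surface, the effective normal stress on the slip plane uses the buoyant unit weight γ' = γ_sat − γ_w while the driving shear stress uses γ_sat:
FS = [c' + γ' z cos²β tanφ'] / [γ_sat z sinβ cosβ]
γ' = 18.0 − 9.81 = 8.19 kN/m³
Numerator = 12.4 + 8.19·1.5·cos²25.9°·tan24.4° = 12.4 + 8.19·1.5·0.8092·0.4536 = 16.909 kPa
Denominator = 18.0·1.5·sin25.9°·cos25.9° = 18.0·1.5·0.4368·0.8996 = 10.609 kPa
FS = 16.909 / 10.609 = 1.594

FS = 1.59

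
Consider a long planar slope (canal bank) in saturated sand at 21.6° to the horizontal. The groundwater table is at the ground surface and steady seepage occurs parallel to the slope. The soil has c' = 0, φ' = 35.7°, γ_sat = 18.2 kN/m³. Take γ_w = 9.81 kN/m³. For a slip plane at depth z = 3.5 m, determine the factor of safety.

FS = 0.84

With seepage parallel to the slope and the water table at the surface, the effective normal stress on the slip plane uses the buoyant unit weight γ' = γ_sat − γ_w while the driving shear stress uses γ_sat:
FS = [c' + γ' z cos²β tanφ'] / [γ_sat z sinβ cosβ]
(For c' = 0 this reduces to FS = (γ'/γ_sat)·tanφ'/tanβ.)
γ' = 18.2 − 9.81 = 8.39 kN/m³
Numerator = 0.0 + 8.39·3.5·cos²21.6°·tan35.7° = 0.0 + 8.39·3.5·0.8645·0.7186 = 18.241 kPa
Denominator = 18.2·3.5·sin21.6°·cos21.6° = 18.2·3.5·0.3681·0.9298 = 21.803 kPa
FS = 18.241 / 21.803 = 0.837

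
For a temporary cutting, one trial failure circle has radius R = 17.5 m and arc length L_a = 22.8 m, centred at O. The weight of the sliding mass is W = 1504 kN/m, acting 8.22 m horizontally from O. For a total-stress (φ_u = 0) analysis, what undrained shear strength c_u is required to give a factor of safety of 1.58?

c_u = 49.0 kPa

FS = c_u·L_a·R / (W·d), so c_u = FS·W·d / (L_a·R).
c_u = 1.58·1504·8.22 / (22.80·17.5) = 19533.4 / 399.00 = 48.96 kPa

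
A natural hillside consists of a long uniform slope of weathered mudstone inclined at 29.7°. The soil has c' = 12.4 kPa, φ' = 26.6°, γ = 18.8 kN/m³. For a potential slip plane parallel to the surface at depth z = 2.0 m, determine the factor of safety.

For an infinite slope with a slip plane parallel to the surface (no pore pressure): FS = [c' + γz cos²β tanφ'] / [γz sinβ cosβ].
γz = 18.8·2.0 = 37.60 kN/m²
Numerator = 12.4 + 37.60·cos²29.7°·tan26.6° = 12.4 + 37.60·0.7545·0.5008 = 26.607 kPa
Denominator = 37.60·sin29.7°·cos29.7° = 37.60·0.4955·0.8686 = 16.182 kPa
FS = 26.607 / 16.182 = 1.644

FS = 1.64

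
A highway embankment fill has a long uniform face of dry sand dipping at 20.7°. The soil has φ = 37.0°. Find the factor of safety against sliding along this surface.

FS = 1.99

For a dry cohesionless infinite slope the factor of safety is FS = tanφ / tanβ.
FS = tan37.0° / tan20.7° = 0.7536 / 0.3779 = 1.994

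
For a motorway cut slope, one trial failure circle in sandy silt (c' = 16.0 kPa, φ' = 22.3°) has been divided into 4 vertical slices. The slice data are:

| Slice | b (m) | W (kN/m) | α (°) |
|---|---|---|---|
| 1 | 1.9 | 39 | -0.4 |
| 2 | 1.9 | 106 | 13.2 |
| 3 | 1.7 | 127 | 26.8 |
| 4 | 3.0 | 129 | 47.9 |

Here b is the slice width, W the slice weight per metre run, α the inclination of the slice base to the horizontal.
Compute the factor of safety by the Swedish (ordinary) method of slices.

FS = 1.72

Ordinary method of slices: FS = Σ[c'·Δl_i + (W_i cosα_i)·tanφ'] / Σ W_i sinα_i, with Δl_i = b_i / cosα_i.
Slice 1: Δl = 1.9/cos(-0.4°) = 1.900 m; N'_1 = 39·cos(-0.4°) = 39.0; c'Δl = 30.40; W sinα = -0.3
Slice 2: Δl = 1.9/cos13.2° = 1.952 m; N'_2 = 106·cos13.2° = 103.2; c'Δl = 31.22; W sinα = 24.2
Slice 3: Δl = 1.7/cos26.8° = 1.905 m; N'_3 = 127·cos26.8° = 113.4; c'Δl = 30.47; W sinα = 57.3
Slice 4: Δl = 3.0/cos47.9° = 4.475 m; N'_4 = 129·cos47.9° = 86.5; c'Δl = 71.60; W sinα = 95.7
Σc'Δl = 163.7 kN/m; ΣN' = 342.0 kN/m; ΣW sinα = 176.9 kN/m
Resisting = 163.7 + 342.0·tan22.3° = 163.7 + 140.3 = 304.0 kN/m
FS = 304.0 / 176.9 = 1.718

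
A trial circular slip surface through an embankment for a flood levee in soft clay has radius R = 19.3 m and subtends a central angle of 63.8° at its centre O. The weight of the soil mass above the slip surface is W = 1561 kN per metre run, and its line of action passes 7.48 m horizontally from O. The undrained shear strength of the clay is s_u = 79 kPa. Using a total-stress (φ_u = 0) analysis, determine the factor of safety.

Taking moments about the centre O, the resisting moment is provided by the undrained shear strength acting along the arc:
Arc length L_a = R·θ = 19.3·(63.8°·π/180) = 19.3·1.1135 = 21.49 m
M_R = s_u·L_a·R = 79·21.49·19.3 = 32767.2 kN·m/m
M_D = W·d = 1561·7.48 = 11676.3 kN·m/m
FS = M_R / M_D = 32767.2 / 11676.3 = 2.806

FS = 2.81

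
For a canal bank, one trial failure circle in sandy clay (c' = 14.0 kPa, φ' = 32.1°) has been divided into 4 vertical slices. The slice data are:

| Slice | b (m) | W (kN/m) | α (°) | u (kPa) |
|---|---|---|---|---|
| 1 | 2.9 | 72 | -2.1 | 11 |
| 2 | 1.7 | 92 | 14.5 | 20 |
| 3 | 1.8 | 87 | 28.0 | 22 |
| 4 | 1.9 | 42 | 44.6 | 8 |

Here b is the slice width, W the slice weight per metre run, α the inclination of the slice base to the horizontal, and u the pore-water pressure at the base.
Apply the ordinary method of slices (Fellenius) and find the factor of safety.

FS = 2.37

Ordinary method of slices: FS = Σ[c'·Δl_i + (W_i cosα_i − u_i·Δl_i)·tanφ'] / Σ W_i sinα_i, with Δl_i = b_i / cosα_i.
Slice 1: Δl = 2.9/cos(-2.1°) = 2.902 m; N'_1 = 72·cos(-2.1°) − 11·2.902 = 40.0; c'Δl = 40.63; W sinα = -2.6
Slice 2: Δl = 1.7/cos14.5° = 1.756 m; N'_2 = 92·cos14.5° − 20·1.756 = 54.0; c'Δl = 24.58; W sinα = 23.0
Slice 3: Δl = 1.8/cos28.0° = 2.039 m; N'_3 = 87·cos28.0° − 22·2.039 = 32.0; c'Δl = 28.54; W sinα = 40.8
Slice 4: Δl = 1.9/cos44.6° = 2.668 m; N'_4 = 42·cos44.6° − 8·2.668 = 8.6; c'Δl = 37.36; W sinα = 29.5
Σc'Δl = 131.1 kN/m; ΣN' = 134.5 kN/m; ΣW sinα = 90.7 kN/m
Resisting = 131.1 + 134.5·tan32.1° = 131.1 + 84.4 = 215.5 kN/m
FS = 215.5 / 90.7 = 2.375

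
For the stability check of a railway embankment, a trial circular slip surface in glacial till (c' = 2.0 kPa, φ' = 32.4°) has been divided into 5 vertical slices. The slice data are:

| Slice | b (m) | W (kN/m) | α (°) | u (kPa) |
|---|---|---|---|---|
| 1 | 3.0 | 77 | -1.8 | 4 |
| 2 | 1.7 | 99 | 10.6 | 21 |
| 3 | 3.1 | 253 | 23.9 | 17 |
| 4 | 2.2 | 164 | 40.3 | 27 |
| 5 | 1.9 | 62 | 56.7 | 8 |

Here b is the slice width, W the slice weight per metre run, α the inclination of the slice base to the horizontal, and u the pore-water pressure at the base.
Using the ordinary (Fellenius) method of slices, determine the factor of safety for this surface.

Ordinary method of slices: FS = Σ[c'·Δl_i + (W_i cosα_i − u_i·Δl_i)·tanφ'] / Σ W_i sinα_i, with Δl_i = b_i / cosα_i.
Slice 1: Δl = 3.0/cos(-1.8°) = 3.001 m; N'_1 = 77·cos(-1.8°) − 4·3.001 = 65.0; c'Δl = 6.00; W sinα = -2.4
Slice 2: Δl = 1.7/cos10.6° = 1.730 m; N'_2 = 99·cos10.6° − 21·1.730 = 61.0; c'Δl = 3.46; W sinα = 18.2
Slice 3: Δl = 3.1/cos23.9° = 3.391 m; N'_3 = 253·cos23.9° − 17·3.391 = 173.7; c'Δl = 6.78; W sinα = 102.5
Slice 4: Δl = 2.2/cos40.3° = 2.885 m; N'_4 = 164·cos40.3° − 27·2.885 = 47.2; c'Δl = 5.77; W sinα = 106.1
Slice 5: Δl = 1.9/cos56.7° = 3.461 m; N'_5 = 62·cos56.7° − 8·3.461 = 6.4; c'Δl = 6.92; W sinα = 51.8
Σc'Δl = 28.9 kN/m; ΣN' = 353.2 kN/m; ΣW sinα = 276.2 kN/m
Resisting = 28.9 + 353.2·tan32.4° = 28.9 + 224.1 = 253.1 kN/m
FS = 253.1 / 276.2 = 0.916

FS = 0.92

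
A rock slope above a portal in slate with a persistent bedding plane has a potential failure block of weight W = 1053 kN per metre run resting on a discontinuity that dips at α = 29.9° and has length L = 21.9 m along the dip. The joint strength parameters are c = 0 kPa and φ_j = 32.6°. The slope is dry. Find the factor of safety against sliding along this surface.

FS = 1.11

Resolving the block weight along and normal to the plane and applying the Mohr–Coulomb strength on the joint:
N' = W cosα = 1053·cos29.9° = 912.8 kN/m
Driving force T = W sinα = 1053·sin29.9° = 524.9 kN/m
Resisting force R = c·L + N'·tanφ_j = 0·21.9 + 912.8·tan32.6° = 0.0 + 583.8 = 583.8 kN/m
FS = R / T = 583.8 / 524.9 = 1.112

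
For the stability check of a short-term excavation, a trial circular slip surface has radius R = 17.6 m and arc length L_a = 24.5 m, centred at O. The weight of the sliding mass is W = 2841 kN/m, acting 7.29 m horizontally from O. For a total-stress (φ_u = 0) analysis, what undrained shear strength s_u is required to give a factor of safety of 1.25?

FS = s_u·L_a·R / (W·d), so s_u = FS·W·d / (L_a·R).
s_u = 1.25·2841·7.29 / (24.50·17.6) = 25888.6 / 431.20 = 60.04 kPa

s_u = 60.0 kPa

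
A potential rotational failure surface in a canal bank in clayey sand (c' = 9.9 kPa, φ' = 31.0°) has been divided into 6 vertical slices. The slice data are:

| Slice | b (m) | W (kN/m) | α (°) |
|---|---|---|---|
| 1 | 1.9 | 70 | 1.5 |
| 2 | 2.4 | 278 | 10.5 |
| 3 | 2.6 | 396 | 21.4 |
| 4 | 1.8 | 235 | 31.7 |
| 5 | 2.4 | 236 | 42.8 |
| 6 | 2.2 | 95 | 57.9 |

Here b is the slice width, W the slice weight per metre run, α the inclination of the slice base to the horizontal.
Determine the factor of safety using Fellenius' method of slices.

Ordinary method of slices: FS = Σ[c'·Δl_i + (W_i cosα_i)·tanφ'] / Σ W_i sinα_i, with Δl_i = b_i / cosα_i.
Slice 1: Δl = 1.9/cos1.5° = 1.901 m; N'_1 = 70·cos1.5° = 70.0; c'Δl = 18.82; W sinα = 1.8
Slice 2: Δl = 2.4/cos10.5° = 2.441 m; N'_2 = 278·cos10.5° = 273.3; c'Δl = 24.16; W sinα = 50.7
Slice 3: Δl = 2.6/cos21.4° = 2.793 m; N'_3 = 396·cos21.4° = 368.7; c'Δl = 27.65; W sinα = 144.5
Slice 4: Δl = 1.8/cos31.7° = 2.116 m; N'_4 = 235·cos31.7° = 199.9; c'Δl = 20.94; W sinα = 123.5
Slice 5: Δl = 2.4/cos42.8° = 3.271 m; N'_5 = 236·cos42.8° = 173.2; c'Δl = 32.38; W sinα = 160.3
Slice 6: Δl = 2.2/cos57.9° = 4.140 m; N'_6 = 95·cos57.9° = 50.5; c'Δl = 40.99; W sinα = 80.5
Σc'Δl = 164.9 kN/m; ΣN' = 1135.6 kN/m; ΣW sinα = 561.3 kN/m
Resisting = 164.9 + 1135.6·tan31.0° = 164.9 + 682.3 = 847.3 kN/m
FS = 847.3 / 561.3 = 1.510

FS = 1.51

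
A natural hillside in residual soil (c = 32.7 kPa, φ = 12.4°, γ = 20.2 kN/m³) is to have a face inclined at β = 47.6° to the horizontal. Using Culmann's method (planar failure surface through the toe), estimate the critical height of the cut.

H_c = 25.54 m

Culmann's analysis gives the critical failure plane at α_cr = (β + φ)/2 = (47.6 + 12.4)/2 = 30.0°, and the critical height
H_c = (4c/γ) · sinβ cosφ / [1 − cos(β − φ)]
    = (4·32.7/20.2) · sin47.6°·cos12.4° / [1 − cos(35.2°)]
    = 6.475 · 0.7385·0.9767 / [1 − 0.8171]
    = 6.475 · 0.7212 / 0.1829
    = 25.54 m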